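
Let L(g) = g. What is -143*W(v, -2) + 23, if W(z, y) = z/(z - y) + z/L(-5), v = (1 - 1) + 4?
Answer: 631/15 ≈ 42.067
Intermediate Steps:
v = 4 (v = 0 + 4 = 4)
W(z, y) = -z/5 + z/(z - y) (W(z, y) = z/(z - y) + z/(-5) = z/(z - y) + z*(-⅕) = z/(z - y) - z/5 = -z/5 + z/(z - y))
-143*W(v, -2) + 23 = -143*4*(-5 + 4 - 1*(-2))/(5*(-2 - 1*4)) + 23 = -143*4*(-5 + 4 + 2)/(5*(-2 - 4)) + 23 = -143*4/(5*(-6)) + 23 = -143*4*(-1)/(5*6) + 23 = -143*(-2/15) + 23 = 286/15 + 23 = 631/15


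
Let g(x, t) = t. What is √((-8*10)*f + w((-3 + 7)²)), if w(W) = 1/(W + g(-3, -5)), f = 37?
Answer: I*√358149/11 ≈ 54.405*I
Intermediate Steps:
w(W) = 1/(-5 + W) (w(W) = 1/(W - 5) = 1/(-5 + W))
√((-8*10)*f + w((-3 + 7)²)) = √(-8*10*37 + 1/(-5 + (-3 + 7)²)) = √(-80*37 + 1/(-5 + 4²)) = √(-2960 + 1/(-5 + 16)) = √(-2960 + 1/11) = √(-32559/11) = I*√358149/11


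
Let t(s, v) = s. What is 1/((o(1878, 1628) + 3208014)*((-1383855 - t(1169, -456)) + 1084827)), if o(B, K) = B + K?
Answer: -1/964088669440 ≈ -1.0372e-12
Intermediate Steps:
1/((o(1878, 1628) + 3208014)*((-1383855 - t(1169, -456)) + 1084827)) = 1/(((1878 + 1628) + 3208014)*((-1383855 - 1*1169) + 1084827)) = 1/((3506 + 3208014)*((-1383855 - 1169) + 1084827)) = 1/(3211520*(-1385024 + 1084827)) = 1/(3211520*(-300197)) = 1/(-964088669440) = -1/964088669440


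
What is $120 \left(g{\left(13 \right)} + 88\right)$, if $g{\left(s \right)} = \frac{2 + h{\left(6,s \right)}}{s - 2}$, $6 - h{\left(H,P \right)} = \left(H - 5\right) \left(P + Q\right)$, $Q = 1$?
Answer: $\frac{115440}{11} \approx 10495.0$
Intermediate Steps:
$h{\left(H,P \right)} = 6 - \left(1 + P\right) \left(-5 + H\right)$ ($h{\left(H,P \right)} = 6 - \left(H - 5\right) \left(P + 1\right) = 6 - \left(-5 + H\right) \left(1 + P\right) = 6 - \left(1 + P\right) \left(-5 + H\right)$)
$g{\left(s \right)} = \frac{7 - s}{-2 + s}$ ($g{\left(s \right)} = \frac{2 + \left(11 - 6 + 5 s - 6 s\right)}{s - 2} = \frac{2 + \left(11 - 6 + 5 s - 6 s\right)}{-2 + s} = \frac{2 - \left(-5 + s\right)}{-2 + s} = \frac{7 - s}{-2 + s}$)
$120 \left(g{\left(13 \right)} + 88\right) = 120 \left(\frac{7 - 13}{-2 + 13} + 88\right) = 120 \left(\frac{7 - 13}{11} + 88\right) = 120 \left(\frac{1}{11} \left(-6\right) + 88\right) = 120 \left(- \frac{6}{11} + 88\right) = 120 \cdot \frac{962}{11} = \frac{115440}{11}$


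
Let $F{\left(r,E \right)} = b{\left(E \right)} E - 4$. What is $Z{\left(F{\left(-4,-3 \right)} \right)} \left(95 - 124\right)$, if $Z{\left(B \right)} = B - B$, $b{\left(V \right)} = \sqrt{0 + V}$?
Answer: $0$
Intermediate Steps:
$b{\left(V \right)} = \sqrt{V}$
$F{\left(r,E \right)} = -4 + E^{\frac{3}{2}}$ ($F{\left(r,E \right)} = \sqrt{E} E - 4 = E^{\frac{3}{2}} - 4 = -4 + E^{\frac{3}{2}}$)
$Z{\left(B \right)} = 0$
$Z{\left(F{\left(-4,-3 \right)} \right)} \left(95 - 124\right) = 0 \left(95 - 124\right) = 0 \left(-29\right) = 0$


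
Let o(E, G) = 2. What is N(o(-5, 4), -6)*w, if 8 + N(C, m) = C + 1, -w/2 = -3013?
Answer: -30130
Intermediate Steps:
w = 6026 (w = -2*(-3013) = 6026)
N(C, m) = -7 + C (N(C, m) = -8 + (C + 1) = -8 + (1 + C) = -7 + C)
N(o(-5, 4), -6)*w = (-7 + 2)*6026 = -5*6026 = -30130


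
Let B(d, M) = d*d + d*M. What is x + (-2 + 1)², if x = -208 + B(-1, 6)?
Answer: -212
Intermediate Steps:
B(d, M) = d² + M*d
x = -213 (x = -208 - (6 - 1) = -208 - 1*5 = -208 - 5 = -213)
x + (-2 + 1)² = -213 + (-2 + 1)² = -213 + (-1)² = -213 + 1 = -212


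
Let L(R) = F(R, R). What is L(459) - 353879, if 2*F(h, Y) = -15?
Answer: -707773/2 ≈ -3.5389e+5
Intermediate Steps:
F(h, Y) = -15/2 (F(h, Y) = (½)*(-15) = -15/2)
L(R) = -15/2
L(459) - 353879 = -15/2 - 353879 = -707773/2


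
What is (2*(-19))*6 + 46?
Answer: -182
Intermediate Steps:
(2*(-19))*6 + 46 = -38*6 + 46 = -228 + 46 = -182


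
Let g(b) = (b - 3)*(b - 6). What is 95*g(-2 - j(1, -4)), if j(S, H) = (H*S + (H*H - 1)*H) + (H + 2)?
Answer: 336110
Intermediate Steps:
j(S, H) = 2 + H + H*S + H*(-1 + H²) (j(S, H) = (H*S + (H² - 1)*H) + (2 + H) = (H*S + (-1 + H²)*H) + (2 + H) = (H*S + H*(-1 + H²)) + (2 + H) = 2 + H + H*S + H*(-1 + H²))
g(b) = (-6 + b)*(-3 + b) (g(b) = (-3 + b)*(-6 + b) = (-6 + b)*(-3 + b))
95*g(-2 - j(1, -4)) = 95*(18 + (-2 - (2 + (-4)³ - 4*1))² - 9*(-2 - (2 + (-4)³ - 4*1))) = 95*(18 + (-2 - (2 - 64 - 4))² - 9*(-2 - (2 - 64 - 4))) = 95*(18 + (-2 - 1*(-66))² - 9*(-2 - 1*(-66))) = 95*(18 + (-2 + 66)² - 9*(-2 + 66)) = 95*(18 + 64² - 9*64) = 95*(18 + 4096 - 576) = 95*3538 = 336110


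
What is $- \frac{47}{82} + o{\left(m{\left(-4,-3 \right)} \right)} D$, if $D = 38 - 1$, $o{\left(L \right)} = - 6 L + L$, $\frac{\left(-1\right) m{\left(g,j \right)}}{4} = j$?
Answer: $- \frac{182087}{82} \approx -2220.6$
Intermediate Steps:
$m{\left(g,j \right)} = - 4 j$
$o{\left(L \right)} = - 5 L$
$D = 37$
$- \frac{47}{82} + o{\left(m{\left(-4,-3 \right)} \right)} D = - \frac{47}{82} + - 5 \left(\left(-4\right) \left(-3\right)\right) 37 = \left(-47\right) \frac{1}{82} + \left(-5\right) 12 \cdot 37 = - \frac{47}{82} - 2220 = - \frac{182087}{82}$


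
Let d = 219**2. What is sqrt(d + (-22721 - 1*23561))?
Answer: sqrt(1679) ≈ 40.976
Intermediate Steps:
d = 47961
sqrt(d + (-22721 - 1*23561)) = sqrt(47961 + (-22721 - 1*23561)) = sqrt(47961 + (-22721 - 23561)) = sqrt(47961 - 46282) = sqrt(1679)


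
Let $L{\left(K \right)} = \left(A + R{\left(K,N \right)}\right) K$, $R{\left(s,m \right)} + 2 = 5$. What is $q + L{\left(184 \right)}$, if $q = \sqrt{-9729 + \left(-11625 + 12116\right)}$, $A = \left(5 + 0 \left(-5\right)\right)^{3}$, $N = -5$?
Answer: $23552 + i \sqrt{9238} \approx 23552.0 + 96.115 i$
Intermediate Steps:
$R{\left(s,m \right)} = 3$ ($R{\left(s,m \right)} = -2 + 5 = 3$)
$A = 125$ ($A = \left(5 + 0\right)^{3} = 5^{3} = 125$)
$L{\left(K \right)} = 128 K$ ($L{\left(K \right)} = \left(125 + 3\right) K = 128 K$)
$q = i \sqrt{9238}$ ($q = \sqrt{-9729 + 491} = \sqrt{-9238} = i \sqrt{9238} \approx 96.115 i$)
$q + L{\left(184 \right)} = i \sqrt{9238} + 128 \cdot 184 = i \sqrt{9238} + 23552 = 23552 + i \sqrt{9238}$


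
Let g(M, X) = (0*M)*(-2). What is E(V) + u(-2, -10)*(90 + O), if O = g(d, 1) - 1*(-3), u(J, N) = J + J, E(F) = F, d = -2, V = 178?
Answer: -194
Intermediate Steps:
g(M, X) = 0 (g(M, X) = 0*(-2) = 0)
u(J, N) = 2*J
O = 3 (O = 0 - 1*(-3) = 0 + 3 = 3)
E(V) + u(-2, -10)*(90 + O) = 178 + (2*(-2))*(90 + 3) = 178 - 4*93 = 178 - 372 = -194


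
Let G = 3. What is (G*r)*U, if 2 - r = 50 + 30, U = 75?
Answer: -17550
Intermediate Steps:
r = -78 (r = 2 - (50 + 30) = 2 - 1*80 = 2 - 80 = -78)
(G*r)*U = (3*(-78))*75 = -234*75 = -17550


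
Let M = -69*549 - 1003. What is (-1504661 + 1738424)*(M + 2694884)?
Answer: 620874528000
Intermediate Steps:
M = -38884 (M = -37881 - 1003 = -38884)
(-1504661 + 1738424)*(M + 2694884) = (-1504661 + 1738424)*(-38884 + 2694884) = 233763*2656000 = 620874528000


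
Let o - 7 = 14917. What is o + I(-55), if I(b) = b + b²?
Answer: 17894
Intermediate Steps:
o = 14924 (o = 7 + 14917 = 14924)
o + I(-55) = 14924 - 55*(1 - 55) = 14924 - 55*(-54) = 14924 + 2970 = 17894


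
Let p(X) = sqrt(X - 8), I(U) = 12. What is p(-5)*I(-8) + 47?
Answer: 47 + 12*I*sqrt(13) ≈ 47.0 + 43.267*I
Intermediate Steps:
p(X) = sqrt(-8 + X)
p(-5)*I(-8) + 47 = sqrt(-8 - 5)*12 + 47 = sqrt(-13)*12 + 47 = (I*sqrt(13))*12 + 47 = 12*I*sqrt(13) + 47 = 47 + 12*I*sqrt(13)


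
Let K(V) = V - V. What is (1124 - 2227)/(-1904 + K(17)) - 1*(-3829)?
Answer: 7291519/1904 ≈ 3829.6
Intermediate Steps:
K(V) = 0
(1124 - 2227)/(-1904 + K(17)) - 1*(-3829) = (1124 - 2227)/(-1904 + 0) - 1*(-3829) = -1103/(-1904) + 3829 = -1103*(-1/1904) + 3829 = 1103/1904 + 3829 = 7291519/1904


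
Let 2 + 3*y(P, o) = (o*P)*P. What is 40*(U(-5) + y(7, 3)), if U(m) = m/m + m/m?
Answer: 6040/3 ≈ 2013.3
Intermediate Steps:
U(m) = 2 (U(m) = 1 + 1 = 2)
y(P, o) = -⅔ + o*P²/3 (y(P, o) = -⅔ + ((o*P)*P)/3 = -⅔ + ((P*o)*P)/3 = -⅔ + (o*P²)/3 = -⅔ + o*P²/3)
40*(U(-5) + y(7, 3)) = 40*(2 + (-⅔ + (⅓)*3*7²)) = 40*(2 + (-⅔ + (⅓)*3*49)) = 40*(2 + (-⅔ + 49)) = 40*(2 + 145/3) = 40*(151/3) = 6040/3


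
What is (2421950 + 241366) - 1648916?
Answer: 1014400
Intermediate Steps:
(2421950 + 241366) - 1648916 = 2663316 - 1648916 = 1014400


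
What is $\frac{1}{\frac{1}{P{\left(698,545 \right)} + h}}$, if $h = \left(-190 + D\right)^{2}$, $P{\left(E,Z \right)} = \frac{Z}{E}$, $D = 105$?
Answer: $\frac{5043595}{698} \approx 7225.8$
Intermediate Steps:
$h = 7225$ ($h = \left(-190 + 105\right)^{2} = \left(-85\right)^{2} = 7225$)
$\frac{1}{\frac{1}{P{\left(698,545 \right)} + h}} = \frac{1}{\frac{1}{\frac{545}{698} + 7225}} = \frac{1}{\frac{1}{\frac{5043595}{698}}} = \frac{1}{\frac{698}{5043595}} = \frac{5043595}{698}$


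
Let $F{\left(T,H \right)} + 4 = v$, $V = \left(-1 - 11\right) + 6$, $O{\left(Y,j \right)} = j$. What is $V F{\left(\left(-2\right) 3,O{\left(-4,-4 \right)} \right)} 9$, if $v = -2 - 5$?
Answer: $594$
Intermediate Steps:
$V = -6$ ($V = -12 + 6 = -6$)
$v = -7$
$F{\left(T,H \right)} = -11$ ($F{\left(T,H \right)} = -4 - 7 = -11$)
$V F{\left(\left(-2\right) 3,O{\left(-4,-4 \right)} \right)} 9 = \left(-6\right) \left(-11\right) 9 = 66 \cdot 9 = 594$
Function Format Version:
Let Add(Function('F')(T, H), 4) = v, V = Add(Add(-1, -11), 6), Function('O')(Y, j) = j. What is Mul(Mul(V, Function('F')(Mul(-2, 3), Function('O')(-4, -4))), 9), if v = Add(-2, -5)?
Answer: 594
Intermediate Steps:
V = -6 (V = Add(-12, 6) = -6)
v = -7
Function('F')(T, H) = -11 (Function('F')(T, H) = Add(-4, -7) = -11)
Mul(Mul(V, Function('F')(Mul(-2, 3), Function('O')(-4, -4))), 9) = Mul(Mul(-6, -11), 9) = Mul(66, 9) = 594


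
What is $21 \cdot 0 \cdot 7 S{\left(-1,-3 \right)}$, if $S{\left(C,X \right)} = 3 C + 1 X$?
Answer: $0$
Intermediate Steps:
$S{\left(C,X \right)} = X + 3 C$ ($S{\left(C,X \right)} = 3 C + X = X + 3 C$)
$21 \cdot 0 \cdot 7 S{\left(-1,-3 \right)} = 21 \cdot 0 \cdot 7 \left(-3 + 3 \left(-1\right)\right) = 21 \cdot 0 \left(-3 - 3\right) = 21 \cdot 0 \left(-6\right) = 21 \cdot 0 = 0$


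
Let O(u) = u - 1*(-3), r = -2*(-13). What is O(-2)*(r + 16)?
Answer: 42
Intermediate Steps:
r = 26
O(u) = 3 + u (O(u) = u + 3 = 3 + u)
O(-2)*(r + 16) = (3 - 2)*(26 + 16) = 1*42 = 42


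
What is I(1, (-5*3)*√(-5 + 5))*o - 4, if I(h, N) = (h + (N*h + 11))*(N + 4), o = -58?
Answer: -2788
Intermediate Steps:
I(h, N) = (4 + N)*(11 + h + N*h) (I(h, N) = (h + (11 + N*h))*(4 + N) = (11 + h + N*h)*(4 + N) = (4 + N)*(11 + h + N*h))
I(1, (-5*3)*√(-5 + 5))*o - 4 = (44 + 4*1 + 11*((-5*3)*√(-5 + 5)) + 1*((-5*3)*√(-5 + 5))² + 5*((-5*3)*√(-5 + 5))*1)*(-58) - 4 = (44 + 4 + 11*(-15*√0) + 1*(-15*√0)² + 5*(-15*√0)*1)*(-58) - 4 = (44 + 4 + 11*(-15*0) + 1*(-15*0)² + 5*(-15*0)*1)*(-58) - 4 = (44 + 4 + 11*0 + 1*0² + 5*0*1)*(-58) - 4 = (44 + 4 + 0 + 1*0 + 0)*(-58) - 4 = (44 + 4 + 0 + 0 + 0)*(-58) - 4 = 48*(-58) - 4 = -2784 - 4 = -2788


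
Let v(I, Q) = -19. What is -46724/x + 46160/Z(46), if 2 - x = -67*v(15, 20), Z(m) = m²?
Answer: 39384336/672359 ≈ 58.576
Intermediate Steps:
x = -1271 (x = 2 - (-67)*(-19) = 2 - 1*1273 = 2 - 1273 = -1271)
-46724/x + 46160/Z(46) = -46724/(-1271) + 46160/(46²) = -46724*(-1/1271) + 46160/2116 = 46724/1271 + 46160*(1/2116) = 46724/1271 + 11540/529 = 39384336/672359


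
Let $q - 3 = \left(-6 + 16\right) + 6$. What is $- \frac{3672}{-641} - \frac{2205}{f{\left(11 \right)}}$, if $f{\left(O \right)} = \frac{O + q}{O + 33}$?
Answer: $- \frac{2069322}{641} \approx -3228.3$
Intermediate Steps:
$q = 19$ ($q = 3 + \left(\left(-6 + 16\right) + 6\right) = 3 + \left(10 + 6\right) = 3 + 16 = 19$)
$f{\left(O \right)} = \frac{19 + O}{33 + O}$ ($f{\left(O \right)} = \frac{O + 19}{O + 33} = \frac{19 + O}{33 + O}$)
$- \frac{3672}{-641} - \frac{2205}{f{\left(11 \right)}} = - \frac{3672}{-641} - \frac{2205}{\frac{1}{33 + 11} \left(19 + 11\right)} = \left(-3672\right) \left(- \frac{1}{641}\right) - \frac{2205}{\frac{1}{44} \cdot 30} = \frac{3672}{641} - \frac{2205}{\frac{1}{44} \cdot 30} = \frac{3672}{641} - \frac{2205}{\frac{15}{22}} = \frac{3672}{641} - 3234 = - \frac{2069322}{641}$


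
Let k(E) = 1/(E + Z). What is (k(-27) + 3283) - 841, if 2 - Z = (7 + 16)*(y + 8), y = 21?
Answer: 1689863/692 ≈ 2442.0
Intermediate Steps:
Z = -665 (Z = 2 - (7 + 16)*(21 + 8) = 2 - 23*29 = 2 - 1*667 = 2 - 667 = -665)
k(E) = 1/(-665 + E) (k(E) = 1/(E - 665) = 1/(-665 + E))
(k(-27) + 3283) - 841 = (1/(-665 - 27) + 3283) - 841 = (1/(-692) + 3283) - 841 = (-1/692 + 3283) - 841 = 2271835/692 - 841 = 1689863/692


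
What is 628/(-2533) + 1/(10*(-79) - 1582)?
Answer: -1492149/6008276 ≈ -0.24835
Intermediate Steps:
628/(-2533) + 1/(10*(-79) - 1582) = 628*(-1/2533) + 1/(-790 - 1582) = -628/2533 + 1/(-2372) = -628/2533 - 1/2372 = -1492149/6008276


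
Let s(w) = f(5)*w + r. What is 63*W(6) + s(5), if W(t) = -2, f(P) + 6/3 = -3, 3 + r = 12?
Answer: -142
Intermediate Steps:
r = 9 (r = -3 + 12 = 9)
f(P) = -5 (f(P) = -2 - 3 = -5)
s(w) = 9 - 5*w (s(w) = -5*w + 9 = 9 - 5*w)
63*W(6) + s(5) = 63*(-2) + (9 - 5*5) = -126 + (9 - 25) = -126 - 16 = -142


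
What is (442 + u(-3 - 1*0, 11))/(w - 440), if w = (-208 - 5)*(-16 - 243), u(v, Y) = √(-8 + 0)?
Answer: 442/54727 + 2*I*√2/54727 ≈ 0.0080765 + 5.1682e-5*I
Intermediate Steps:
u(v, Y) = 2*I*√2 (u(v, Y) = √(-8) = 2*I*√2)
w = 55167 (w = -213*(-259) = 55167)
(442 + u(-3 - 1*0, 11))/(w - 440) = (442 + 2*I*√2)/(55167 - 440) = (442 + 2*I*√2)/54727 = (442 + 2*I*√2)*(1/54727) = 442/54727 + 2*I*√2/54727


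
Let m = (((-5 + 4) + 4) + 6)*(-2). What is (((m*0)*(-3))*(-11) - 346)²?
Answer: 119716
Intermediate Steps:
m = -18 (m = ((-1 + 4) + 6)*(-2) = (3 + 6)*(-2) = 9*(-2) = -18)
(((m*0)*(-3))*(-11) - 346)² = ((-18*0*(-3))*(-11) - 346)² = ((0*(-3))*(-11) - 346)² = (0*(-11) - 346)² = (0 - 346)² = (-346)² = 119716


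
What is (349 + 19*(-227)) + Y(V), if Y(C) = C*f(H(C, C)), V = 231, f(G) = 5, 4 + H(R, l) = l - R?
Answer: -2809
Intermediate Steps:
H(R, l) = -4 + l - R (H(R, l) = -4 + (l - R) = -4 + l - R)
Y(C) = 5*C (Y(C) = C*5 = 5*C)
(349 + 19*(-227)) + Y(V) = (349 + 19*(-227)) + 5*231 = (349 - 4313) + 1155 = -3964 + 1155 = -2809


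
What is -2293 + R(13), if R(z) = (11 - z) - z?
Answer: -2308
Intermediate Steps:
R(z) = 11 - 2*z
-2293 + R(13) = -2293 + (11 - 2*13) = -2293 + (11 - 26) = -2293 - 15 = -2308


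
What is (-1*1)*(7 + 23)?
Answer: -30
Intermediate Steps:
(-1*1)*(7 + 23) = -1*30 = -30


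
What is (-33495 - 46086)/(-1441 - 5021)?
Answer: 26527/2154 ≈ 12.315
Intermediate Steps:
(-33495 - 46086)/(-1441 - 5021) = -79581/(-6462) = -79581*(-1/6462) = 26527/2154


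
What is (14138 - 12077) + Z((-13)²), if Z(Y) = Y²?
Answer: 30622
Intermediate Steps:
(14138 - 12077) + Z((-13)²) = (14138 - 12077) + ((-13)²)² = 2061 + 169² = 2061 + 28561 = 30622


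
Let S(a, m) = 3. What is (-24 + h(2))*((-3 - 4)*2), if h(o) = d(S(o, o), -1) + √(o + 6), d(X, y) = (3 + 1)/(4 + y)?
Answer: 952/3 - 28*√2 ≈ 277.74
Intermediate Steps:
d(X, y) = 4/(4 + y)
h(o) = 4/3 + √(6 + o) (h(o) = 4/(4 - 1) + √(o + 6) = 4/3 + √(6 + o))
(-24 + h(2))*((-3 - 4)*2) = (-24 + (4/3 + √(6 + 2)))*((-3 - 4)*2) = (-24 + (4/3 + √8))*(-7*2) = (-24 + (4/3 + 2*√2))*(-14) = (-68/3 + 2*√2)*(-14) = 952/3 - 28*√2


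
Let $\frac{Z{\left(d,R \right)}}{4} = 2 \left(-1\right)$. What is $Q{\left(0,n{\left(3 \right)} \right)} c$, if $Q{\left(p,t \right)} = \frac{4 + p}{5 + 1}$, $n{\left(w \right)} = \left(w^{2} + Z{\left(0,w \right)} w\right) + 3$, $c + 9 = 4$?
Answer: $- \frac{10}{3} \approx -3.3333$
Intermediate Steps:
$Z{\left(d,R \right)} = -8$ ($Z{\left(d,R \right)} = 4 \cdot 2 \left(-1\right) = 4 \left(-2\right) = -8$)
$c = -5$ ($c = -9 + 4 = -5$)
$n{\left(w \right)} = 3 + w^{2} - 8 w$ ($n{\left(w \right)} = \left(w^{2} - 8 w\right) + 3 = 3 + w^{2} - 8 w$)
$Q{\left(p,t \right)} = \frac{2}{3} + \frac{p}{6}$ ($Q{\left(p,t \right)} = \frac{4 + p}{6} = \left(4 + p\right) \frac{1}{6} = \frac{2}{3} + \frac{p}{6}$)
$Q{\left(0,n{\left(3 \right)} \right)} c = \left(\frac{2}{3} + \frac{1}{6} \cdot 0\right) \left(-5\right) = \left(\frac{2}{3} + 0\right) \left(-5\right) = \frac{2}{3} \left(-5\right) = - \frac{10}{3}$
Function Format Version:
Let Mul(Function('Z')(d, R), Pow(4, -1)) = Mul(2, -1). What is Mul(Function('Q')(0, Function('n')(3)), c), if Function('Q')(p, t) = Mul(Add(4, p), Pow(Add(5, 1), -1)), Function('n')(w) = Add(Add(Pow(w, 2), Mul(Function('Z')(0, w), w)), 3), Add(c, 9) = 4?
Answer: Rational(-10, 3) ≈ -3.3333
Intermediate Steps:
Function('Z')(d, R) = -8 (Function('Z')(d, R) = Mul(4, Mul(2, -1)) = Mul(4, -2) = -8)
c = -5 (c = Add(-9, 4) = -5)
Function('n')(w) = Add(3, Pow(w, 2), Mul(-8, w)) (Function('n')(w) = Add(Add(Pow(w, 2), Mul(-8, w)), 3) = Add(3, Pow(w, 2), Mul(-8, w)))
Function('Q')(p, t) = Add(Rational(2, 3), Mul(Rational(1, 6), p)) (Function('Q')(p, t) = Mul(Add(4, p), Pow(6, -1)) = Mul(Add(4, p), Rational(1, 6)) = Add(Rational(2, 3), Mul(Rational(1, 6), p)))
Mul(Function('Q')(0, Function('n')(3)), c) = Mul(Add(Rational(2, 3), Mul(Rational(1, 6), 0)), -5) = Mul(Add(Rational(2, 3), 0), -5) = Mul(Rational(2, 3), -5) = Rational(-10, 3)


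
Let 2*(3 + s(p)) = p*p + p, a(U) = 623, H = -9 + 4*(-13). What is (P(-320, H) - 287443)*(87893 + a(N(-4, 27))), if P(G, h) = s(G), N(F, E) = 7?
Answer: -20925713496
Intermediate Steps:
H = -61 (H = -9 - 52 = -61)
s(p) = -3 + p/2 + p**2/2 (s(p) = -3 + (p*p + p)/2 = -3 + (p**2 + p)/2 = -3 + (p + p**2)/2 = -3 + (p/2 + p**2/2) = -3 + p/2 + p**2/2)
P(G, h) = -3 + G/2 + G**2/2
(P(-320, H) - 287443)*(87893 + a(N(-4, 27))) = ((-3 + (1/2)*(-320) + (1/2)*(-320)**2) - 287443)*(87893 + 623) = ((-3 - 160 + (1/2)*102400) - 287443)*88516 = ((-3 - 160 + 51200) - 287443)*88516 = (51037 - 287443)*88516 = -236406*88516 = -20925713496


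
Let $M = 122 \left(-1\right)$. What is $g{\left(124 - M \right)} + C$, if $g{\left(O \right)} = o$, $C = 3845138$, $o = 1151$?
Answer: $3846289$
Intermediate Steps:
$M = -122$
$g{\left(O \right)} = 1151$
$g{\left(124 - M \right)} + C = 1151 + 3845138 = 3846289$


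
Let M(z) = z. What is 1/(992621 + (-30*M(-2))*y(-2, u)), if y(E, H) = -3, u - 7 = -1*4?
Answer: 1/992441 ≈ 1.0076e-6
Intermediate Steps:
u = 3 (u = 7 - 1*4 = 7 - 4 = 3)
1/(992621 + (-30*M(-2))*y(-2, u)) = 1/(992621 - 30*(-2)*(-3)) = 1/(992621 + 60*(-3)) = 1/(992621 - 180) = 1/992441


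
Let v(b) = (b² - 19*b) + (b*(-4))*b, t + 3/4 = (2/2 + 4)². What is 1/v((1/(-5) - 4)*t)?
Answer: -400/11674047 ≈ -3.4264e-5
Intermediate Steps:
t = 97/4 (t = -¾ + (2/2 + 4)² = -¾ + (2*(½) + 4)² = -¾ + (1 + 4)² = -¾ + 5² = -¾ + 25 = 97/4 ≈ 24.250)
v(b) = -19*b - 3*b² (v(b) = (b² - 19*b) + (-4*b)*b = (b² - 19*b) - 4*b² = -19*b - 3*b²)
1/v((1/(-5) - 4)*t) = 1/(-(1/(-5) - 4)*(97/4)*(19 + 3*((1/(-5) - 4)*(97/4)))) = 1/(-(-⅕ - 4)*(97/4)*(19 + 3*((-⅕ - 4)*(97/4)))) = 1/(-(-21/5*97/4)*(19 + 3*(-21/5*97/4))) = 1/(-1*(-2037/20)*(19 + 3*(-2037/20))) = 1/(-1*(-2037/20)*(19 - 6111/20)) = 1/(-1*(-2037/20)*(-5731/20)) = 1/(-11674047/400) = -400/11674047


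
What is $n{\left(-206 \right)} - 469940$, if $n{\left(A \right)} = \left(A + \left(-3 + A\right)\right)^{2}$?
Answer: $-297715$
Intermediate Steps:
$n{\left(A \right)} = \left(-3 + 2 A\right)^{2}$
$n{\left(-206 \right)} - 469940 = \left(-3 + 2 \left(-206\right)\right)^{2} - 469940 = \left(-3 - 412\right)^{2} - 469940 = \left(-415\right)^{2} - 469940 = 172225 - 469940 = -297715$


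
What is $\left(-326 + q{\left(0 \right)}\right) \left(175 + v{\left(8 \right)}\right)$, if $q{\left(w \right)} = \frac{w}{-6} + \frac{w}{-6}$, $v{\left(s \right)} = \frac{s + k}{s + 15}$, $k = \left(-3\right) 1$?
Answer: $- \frac{1313780}{23} \approx -57121.0$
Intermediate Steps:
$k = -3$
$v{\left(s \right)} = \frac{-3 + s}{15 + s}$ ($v{\left(s \right)} = \frac{s - 3}{s + 15} = \frac{-3 + s}{15 + s}$)
$q{\left(w \right)} = - \frac{w}{3}$ ($q{\left(w \right)} = w \left(- \frac{1}{6}\right) + w \left(- \frac{1}{6}\right) = - \frac{w}{6} - \frac{w}{6} = - \frac{w}{3}$)
$\left(-326 + q{\left(0 \right)}\right) \left(175 + v{\left(8 \right)}\right) = \left(-326 - 0\right) \left(175 + \frac{-3 + 8}{15 + 8}\right) = \left(-326 + 0\right) \left(175 + \frac{1}{23} \cdot 5\right) = - 326 \left(175 + \frac{1}{23} \cdot 5\right) = - 326 \left(175 + \frac{5}{23}\right) = \left(-326\right) \frac{4030}{23} = - \frac{1313780}{23}$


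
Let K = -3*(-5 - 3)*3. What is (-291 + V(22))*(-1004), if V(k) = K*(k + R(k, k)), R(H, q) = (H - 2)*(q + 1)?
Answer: -34550652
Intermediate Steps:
R(H, q) = (1 + q)*(-2 + H) (R(H, q) = (-2 + H)*(1 + q) = (1 + q)*(-2 + H))
K = 72 (K = -3*(-5 - 1*3)*3 = -3*(-5 - 3)*3 = -3*(-8)*3 = 24*3 = 72)
V(k) = -144 + 72*k² (V(k) = 72*(k + (-2 + k - 2*k + k*k)) = 72*(k + (-2 + k - 2*k + k²)) = 72*(k + (-2 + k² - k)) = 72*(-2 + k²) = -144 + 72*k²)
(-291 + V(22))*(-1004) = (-291 + (-144 + 72*22²))*(-1004) = (-291 + (-144 + 72*484))*(-1004) = (-291 + (-144 + 34848))*(-1004) = (-291 + 34704)*(-1004) = 34413*(-1004) = -34550652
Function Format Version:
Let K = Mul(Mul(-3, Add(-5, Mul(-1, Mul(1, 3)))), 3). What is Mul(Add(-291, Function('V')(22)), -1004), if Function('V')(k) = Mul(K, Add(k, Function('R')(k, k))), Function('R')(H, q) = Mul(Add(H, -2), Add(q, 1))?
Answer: -34550652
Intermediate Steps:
Function('R')(H, q) = Mul(Add(1, q), Add(-2, H)) (Function('R')(H, q) = Mul(Add(-2, H), Add(1, q)) = Mul(Add(1, q), Add(-2, H)))
K = 72 (K = Mul(Mul(-3, Add(-5, Mul(-1, 3))), 3) = Mul(Mul(-3, Add(-5, -3)), 3) = Mul(Mul(-3, -8), 3) = Mul(24, 3) = 72)
Function('V')(k) = Add(-144, Mul(72, Pow(k, 2))) (Function('V')(k) = Mul(72, Add(k, Add(-2, k, Mul(-2, k), Mul(k, k)))) = Mul(72, Add(k, Add(-2, k, Mul(-2, k), Pow(k, 2)))) = Mul(72, Add(k, Add(-2, Pow(k, 2), Mul(-1, k)))) = Mul(72, Add(-2, Pow(k, 2))) = Add(-144, Mul(72, Pow(k, 2))))
Mul(Add(-291, Function('V')(22)), -1004) = Mul(Add(-291, Add(-144, Mul(72, Pow(22, 2)))), -1004) = Mul(Add(-291, Add(-144, Mul(72, 484))), -1004) = Mul(Add(-291, Add(-144, 34848)), -1004) = Mul(Add(-291, 34704), -1004) = Mul(34413, -1004) = -34550652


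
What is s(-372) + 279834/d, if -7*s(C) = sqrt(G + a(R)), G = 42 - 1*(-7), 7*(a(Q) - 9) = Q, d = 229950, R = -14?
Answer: 46639/38325 - 2*sqrt(14)/7 ≈ 0.14789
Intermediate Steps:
a(Q) = 9 + Q/7
G = 49 (G = 42 + 7 = 49)
s(C) = -2*sqrt(14)/7 (s(C) = -sqrt(49 + (9 + (1/7)*(-14)))/7 = -sqrt(49 + (9 - 2))/7 = -sqrt(49 + 7)/7 = -2*sqrt(14)/7)
s(-372) + 279834/d = -2*sqrt(14)/7 + 279834/229950 = -2*sqrt(14)/7 + 279834*(1/229950) = -2*sqrt(14)/7 + 46639/38325 = 46639/38325 - 2*sqrt(14)/7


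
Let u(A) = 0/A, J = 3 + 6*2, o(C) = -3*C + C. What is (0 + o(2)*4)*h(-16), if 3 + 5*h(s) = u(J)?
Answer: 48/5 ≈ 9.6000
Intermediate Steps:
o(C) = -2*C
J = 15 (J = 3 + 12 = 15)
u(A) = 0
h(s) = -⅗ (h(s) = -⅗ + (⅕)*0 = -⅗ + 0 = -⅗)
(0 + o(2)*4)*h(-16) = (0 - 2*2*4)*(-⅗) = (0 - 4*4)*(-⅗) = (0 - 16)*(-⅗) = -16*(-⅗) = 48/5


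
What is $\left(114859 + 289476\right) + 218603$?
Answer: $622938$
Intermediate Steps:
$\left(114859 + 289476\right) + 218603 = 404335 + 218603 = 622938$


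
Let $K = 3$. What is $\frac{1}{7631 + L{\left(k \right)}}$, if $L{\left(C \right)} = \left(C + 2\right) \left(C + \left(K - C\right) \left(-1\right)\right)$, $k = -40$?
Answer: $\frac{1}{10785} \approx 9.2721 \cdot 10^{-5}$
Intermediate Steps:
$L{\left(C \right)} = \left(-3 + 2 C\right) \left(2 + C\right)$ ($L{\left(C \right)} = \left(C + 2\right) \left(C + \left(3 - C\right) \left(-1\right)\right) = \left(2 + C\right) \left(C + \left(-3 + C\right)\right) = \left(2 + C\right) \left(-3 + 2 C\right) = \left(-3 + 2 C\right) \left(2 + C\right)$)
$\frac{1}{7631 + L{\left(k \right)}} = \frac{1}{7631 - \left(46 - 3200\right)} = \frac{1}{7631 - -3154} = \frac{1}{7631 + 3154} = \frac{1}{10785}$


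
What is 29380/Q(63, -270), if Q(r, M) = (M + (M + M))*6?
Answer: -1469/243 ≈ -6.0453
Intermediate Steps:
Q(r, M) = 18*M (Q(r, M) = (M + 2*M)*6 = (3*M)*6 = 18*M)
29380/Q(63, -270) = 29380/((18*(-270))) = 29380/(-4860) = 29380*(-1/4860) = -1469/243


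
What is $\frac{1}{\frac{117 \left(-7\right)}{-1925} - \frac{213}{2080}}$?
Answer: $\frac{114400}{36957} \approx 3.0955$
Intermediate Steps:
$\frac{1}{\frac{117 \left(-7\right)}{-1925} - \frac{213}{2080}} = \frac{1}{\left(-819\right) \left(- \frac{1}{1925}\right) - \frac{213}{2080}} = \frac{1}{\frac{117}{275} - \frac{213}{2080}} = \frac{1}{\frac{36957}{114400}} = \frac{114400}{36957}$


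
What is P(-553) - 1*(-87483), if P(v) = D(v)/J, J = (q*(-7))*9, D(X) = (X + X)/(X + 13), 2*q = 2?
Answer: 212583611/2430 ≈ 87483.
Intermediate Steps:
q = 1 (q = (1/2)*2 = 1)
D(X) = 2*X/(13 + X) (D(X) = (2*X)/(13 + X) = 2*X/(13 + X))
J = -63 (J = (1*(-7))*9 = -7*9 = -63)
P(v) = -2*v/(63*(13 + v)) (P(v) = (2*v/(13 + v))/(-63) = (2*v/(13 + v))*(-1/63) = -2*v/(63*(13 + v)))
P(-553) - 1*(-87483) = -2*(-553)/(819 + 63*(-553)) - 1*(-87483) = -2*(-553)/(819 - 34839) + 87483 = -2*(-553)/(-34020) + 87483 = -2*(-553)*(-1/34020) + 87483 = -79/2430 + 87483 = 212583611/2430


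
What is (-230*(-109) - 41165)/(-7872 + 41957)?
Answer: -3219/6817 ≈ -0.47220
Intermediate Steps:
(-230*(-109) - 41165)/(-7872 + 41957) = (25070 - 41165)/34085 = -16095*1/34085 = -3219/6817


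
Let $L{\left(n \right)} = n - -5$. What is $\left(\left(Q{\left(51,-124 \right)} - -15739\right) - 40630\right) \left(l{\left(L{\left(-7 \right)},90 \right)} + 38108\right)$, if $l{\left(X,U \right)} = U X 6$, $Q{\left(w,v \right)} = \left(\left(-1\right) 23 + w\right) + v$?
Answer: $-925218636$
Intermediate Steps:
$Q{\left(w,v \right)} = -23 + v + w$ ($Q{\left(w,v \right)} = \left(-23 + w\right) + v = -23 + v + w$)
$L{\left(n \right)} = 5 + n$ ($L{\left(n \right)} = n + 5 = 5 + n$)
$l{\left(X,U \right)} = 6 U X$
$\left(\left(Q{\left(51,-124 \right)} - -15739\right) - 40630\right) \left(l{\left(L{\left(-7 \right)},90 \right)} + 38108\right) = \left(\left(\left(-23 - 124 + 51\right) - -15739\right) - 40630\right) \left(6 \cdot 90 \left(5 - 7\right) + 38108\right) = \left(\left(-96 + 15739\right) - 40630\right) \left(6 \cdot 90 \left(-2\right) + 38108\right) = \left(15643 - 40630\right) \left(-1080 + 38108\right) = \left(-24987\right) 37028 = -925218636$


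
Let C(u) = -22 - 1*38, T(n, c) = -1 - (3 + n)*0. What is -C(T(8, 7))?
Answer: 60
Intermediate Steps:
T(n, c) = -1 (T(n, c) = -1 - 1*0 = -1 + 0 = -1)
C(u) = -60 (C(u) = -22 - 38 = -60)
-C(T(8, 7)) = -1*(-60) = 60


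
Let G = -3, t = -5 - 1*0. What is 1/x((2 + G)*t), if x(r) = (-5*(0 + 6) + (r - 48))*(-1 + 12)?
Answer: -1/803 ≈ -0.0012453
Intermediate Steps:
t = -5 (t = -5 + 0 = -5)
x(r) = -858 + 11*r (x(r) = (-5*6 + (-48 + r))*11 = (-30 + (-48 + r))*11 = (-78 + r)*11 = -858 + 11*r)
1/x((2 + G)*t) = 1/(-858 + 11*((2 - 3)*(-5))) = 1/(-858 + 11*(-1*(-5))) = 1/(-858 + 11*5) = 1/(-858 + 55) = 1/(-803) = -1/803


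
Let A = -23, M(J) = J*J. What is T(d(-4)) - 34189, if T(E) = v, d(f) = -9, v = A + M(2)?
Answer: -34208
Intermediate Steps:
M(J) = J²
v = -19 (v = -23 + 2² = -23 + 4 = -19)
T(E) = -19
T(d(-4)) - 34189 = -19 - 34189 = -34208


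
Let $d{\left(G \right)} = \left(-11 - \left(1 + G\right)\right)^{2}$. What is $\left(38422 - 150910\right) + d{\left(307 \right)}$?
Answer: $-10727$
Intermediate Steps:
$d{\left(G \right)} = \left(-12 - G\right)^{2}$
$\left(38422 - 150910\right) + d{\left(307 \right)} = \left(38422 - 150910\right) + \left(12 + 307\right)^{2} = -112488 + 319^{2} = -112488 + 101761 = -10727$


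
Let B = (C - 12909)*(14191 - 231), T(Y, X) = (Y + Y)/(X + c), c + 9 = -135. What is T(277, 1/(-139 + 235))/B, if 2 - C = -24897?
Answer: -3324/144606204325 ≈ -2.2987e-8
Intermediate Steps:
c = -144 (c = -9 - 135 = -144)
C = 24899 (C = 2 - 1*(-24897) = 2 + 24897 = 24899)
T(Y, X) = 2*Y/(-144 + X) (T(Y, X) = (Y + Y)/(X - 144) = (2*Y)/(-144 + X) = 2*Y/(-144 + X))
B = 167380400 (B = (24899 - 12909)*(14191 - 231) = 11990*13960 = 167380400)
T(277, 1/(-139 + 235))/B = (2*277/(-144 + 1/(-139 + 235)))/167380400 = (2*277/(-144 + 1/96))*(1/167380400) = (2*277/(-13823/96))*(1/167380400) = (2*277*(-96/13823))*(1/167380400) = -53184/13823*1/167380400 = -3324/144606204325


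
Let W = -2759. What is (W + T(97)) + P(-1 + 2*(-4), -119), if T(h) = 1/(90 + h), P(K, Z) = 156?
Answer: -486760/187 ≈ -2603.0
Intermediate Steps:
(W + T(97)) + P(-1 + 2*(-4), -119) = (-2759 + 1/(90 + 97)) + 156 = (-2759 + 1/187) + 156 = -515932/187 + 156 = -486760/187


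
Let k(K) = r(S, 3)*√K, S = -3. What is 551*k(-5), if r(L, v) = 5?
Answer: 2755*I*√5 ≈ 6160.4*I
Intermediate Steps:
k(K) = 5*√K
551*k(-5) = 551*(5*√(-5)) = 551*(5*(I*√5)) = 551*(5*I*√5) = 2755*I*√5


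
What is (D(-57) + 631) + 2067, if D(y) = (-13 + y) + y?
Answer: 2571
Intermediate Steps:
D(y) = -13 + 2*y
(D(-57) + 631) + 2067 = ((-13 + 2*(-57)) + 631) + 2067 = ((-13 - 114) + 631) + 2067 = (-127 + 631) + 2067 = 504 + 2067 = 2571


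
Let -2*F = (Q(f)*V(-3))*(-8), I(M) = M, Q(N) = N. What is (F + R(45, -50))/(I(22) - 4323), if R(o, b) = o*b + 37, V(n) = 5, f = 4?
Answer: 2133/4301 ≈ 0.49593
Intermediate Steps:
F = 80 (F = -4*5*(-8)/2 = -10*(-8) = -½*(-160) = 80)
R(o, b) = 37 + b*o (R(o, b) = b*o + 37 = 37 + b*o)
(F + R(45, -50))/(I(22) - 4323) = (80 + (37 - 50*45))/(22 - 4323) = (80 + (37 - 2250))/(-4301) = (80 - 2213)*(-1/4301) = -2133*(-1/4301) = 2133/4301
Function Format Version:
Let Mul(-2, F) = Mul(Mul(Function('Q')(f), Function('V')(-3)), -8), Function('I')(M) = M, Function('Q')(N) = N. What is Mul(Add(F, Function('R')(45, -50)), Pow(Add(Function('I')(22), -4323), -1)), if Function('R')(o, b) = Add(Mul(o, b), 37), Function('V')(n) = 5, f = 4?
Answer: Rational(2133, 4301) ≈ 0.49593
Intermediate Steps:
F = 80 (F = Mul(Rational(-1, 2), Mul(Mul(4, 5), -8)) = Mul(Rational(-1, 2), Mul(20, -8)) = Mul(Rational(-1, 2), -160) = 80)
Function('R')(o, b) = Add(37, Mul(b, o)) (Function('R')(o, b) = Add(Mul(b, o), 37) = Add(37, Mul(b, o)))
Mul(Add(F, Function('R')(45, -50)), Pow(Add(Function('I')(22), -4323), -1)) = Mul(Add(80, Add(37, Mul(-50, 45))), Pow(Add(22, -4323), -1)) = Mul(Add(80, Add(37, -2250)), Pow(-4301, -1)) = Mul(Add(80, -2213), Rational(-1, 4301)) = Mul(-2133, Rational(-1, 4301)) = Rational(2133, 4301)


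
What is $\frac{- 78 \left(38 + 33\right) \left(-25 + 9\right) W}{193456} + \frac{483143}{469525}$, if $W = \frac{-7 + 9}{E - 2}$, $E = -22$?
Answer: $\frac{11249992451}{11354053550} \approx 0.99084$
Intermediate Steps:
$W = - \frac{1}{12}$ ($W = \frac{-7 + 9}{-22 - 2} = \frac{2}{-24} = 2 \left(- \frac{1}{24}\right) = - \frac{1}{12} \approx -0.083333$)
$\frac{- 78 \left(38 + 33\right) \left(-25 + 9\right) W}{193456} + \frac{483143}{469525} = \frac{- 78 \left(38 + 33\right) \left(-25 + 9\right) \left(- \frac{1}{12}\right)}{193456} + \frac{483143}{469525} = - 78 \cdot 71 \left(-16\right) \left(- \frac{1}{12}\right) \frac{1}{193456} + 483143 \cdot \frac{1}{469525} = \left(-78\right) \left(-1136\right) \left(- \frac{1}{12}\right) \frac{1}{193456} + \frac{483143}{469525} = 88608 \left(- \frac{1}{12}\right) \frac{1}{193456} + \frac{483143}{469525} = \left(-7384\right) \frac{1}{193456} + \frac{483143}{469525} = - \frac{923}{24182} + \frac{483143}{469525} = \frac{11249992451}{11354053550}$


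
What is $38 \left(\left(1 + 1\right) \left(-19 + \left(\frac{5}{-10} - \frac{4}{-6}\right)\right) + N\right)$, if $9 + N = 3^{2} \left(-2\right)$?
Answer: $- \frac{7372}{3} \approx -2457.3$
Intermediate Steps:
$N = -27$ ($N = -9 + 3^{2} \left(-2\right) = -9 + 9 \left(-2\right) = -9 - 18 = -27$)
$38 \left(\left(1 + 1\right) \left(-19 + \left(\frac{5}{-10} - \frac{4}{-6}\right)\right) + N\right) = 38 \left(\left(1 + 1\right) \left(-19 + \left(\frac{5}{-10} - \frac{4}{-6}\right)\right) - 27\right) = 38 \left(2 \left(-19 + \left(5 \left(- \frac{1}{10}\right) - - \frac{2}{3}\right)\right) - 27\right) = 38 \left(2 \left(-19 + \left(- \frac{1}{2} + \frac{2}{3}\right)\right) - 27\right) = 38 \left(2 \left(-19 + \frac{1}{6}\right) - 27\right) = 38 \left(2 \left(- \frac{113}{6}\right) - 27\right) = 38 \left(- \frac{113}{3} - 27\right) = 38 \left(- \frac{194}{3}\right) = - \frac{7372}{3}$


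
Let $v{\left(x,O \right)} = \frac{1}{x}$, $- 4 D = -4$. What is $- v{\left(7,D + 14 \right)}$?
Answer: $- \frac{1}{7} \approx -0.14286$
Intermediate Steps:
$D = 1$ ($D = \left(- \frac{1}{4}\right) \left(-4\right) = 1$)
$- v{\left(7,D + 14 \right)} = - \frac{1}{7}$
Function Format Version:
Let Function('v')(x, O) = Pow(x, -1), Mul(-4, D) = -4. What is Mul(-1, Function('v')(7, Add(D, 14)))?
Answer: Rational(-1, 7) ≈ -0.14286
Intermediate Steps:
D = 1 (D = Mul(Rational(-1, 4), -4) = 1)
Mul(-1, Function('v')(7, Add(D, 14))) = Mul(-1, Pow(7, -1)) = Mul(-1, Rational(1, 7)) = Rational(-1, 7)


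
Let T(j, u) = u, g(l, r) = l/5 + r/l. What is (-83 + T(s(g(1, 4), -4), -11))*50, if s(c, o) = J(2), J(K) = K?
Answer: -4700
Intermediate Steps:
g(l, r) = l/5 + r/l (g(l, r) = l*(⅕) + r/l = l/5 + r/l)
s(c, o) = 2
(-83 + T(s(g(1, 4), -4), -11))*50 = (-83 - 11)*50 = -94*50 = -4700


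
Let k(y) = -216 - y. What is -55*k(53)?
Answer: 14795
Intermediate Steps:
-55*k(53) = -55*(-216 - 1*53) = -55*(-216 - 53) = -55*(-269) = 14795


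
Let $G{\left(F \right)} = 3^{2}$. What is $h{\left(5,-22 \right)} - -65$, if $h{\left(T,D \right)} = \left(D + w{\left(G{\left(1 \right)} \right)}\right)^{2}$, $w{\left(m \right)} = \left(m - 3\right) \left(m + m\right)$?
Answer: $7461$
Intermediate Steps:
$G{\left(F \right)} = 9$
$w{\left(m \right)} = 2 m \left(-3 + m\right)$ ($w{\left(m \right)} = \left(-3 + m\right) 2 m = 2 m \left(-3 + m\right)$)
$h{\left(T,D \right)} = \left(108 + D\right)^{2}$ ($h{\left(T,D \right)} = \left(D + 2 \cdot 9 \left(-3 + 9\right)\right)^{2} = \left(D + 2 \cdot 9 \cdot 6\right)^{2} = \left(D + 108\right)^{2} = \left(108 + D\right)^{2}$)
$h{\left(5,-22 \right)} - -65 = \left(108 - 22\right)^{2} - -65 = 86^{2} + 65 = 7396 + 65 = 7461$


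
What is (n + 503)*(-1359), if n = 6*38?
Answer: -993429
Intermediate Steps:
n = 228
(n + 503)*(-1359) = (228 + 503)*(-1359) = 731*(-1359) = -993429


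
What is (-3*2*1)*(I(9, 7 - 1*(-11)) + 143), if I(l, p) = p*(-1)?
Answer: -750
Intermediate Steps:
I(l, p) = -p
(-3*2*1)*(I(9, 7 - 1*(-11)) + 143) = (-3*2*1)*(-(7 - 1*(-11)) + 143) = (-6*1)*(-(7 + 11) + 143) = -6*(-1*18 + 143) = -6*(-18 + 143) = -6*125 = -750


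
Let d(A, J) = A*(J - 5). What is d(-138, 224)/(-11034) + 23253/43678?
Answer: 87589451/26774614 ≈ 3.2714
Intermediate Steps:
d(A, J) = A*(-5 + J)
d(-138, 224)/(-11034) + 23253/43678 = -138*(-5 + 224)/(-11034) + 23253/43678 = -138*219*(-1/11034) + 23253*(1/43678) = -30222*(-1/11034) + 23253/43678 = 1679/613 + 23253/43678 = 87589451/26774614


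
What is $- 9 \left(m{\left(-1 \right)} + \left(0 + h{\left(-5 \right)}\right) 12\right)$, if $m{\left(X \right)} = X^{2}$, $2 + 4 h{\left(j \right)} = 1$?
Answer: $18$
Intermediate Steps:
$h{\left(j \right)} = - \frac{1}{4}$ ($h{\left(j \right)} = - \frac{1}{2} + \frac{1}{4} \cdot 1 = - \frac{1}{2} + \frac{1}{4} = - \frac{1}{4}$)
$- 9 \left(m{\left(-1 \right)} + \left(0 + h{\left(-5 \right)}\right) 12\right) = - 9 \left(\left(-1\right)^{2} + \left(0 - \frac{1}{4}\right) 12\right) = - 9 \left(1 - 3\right) = \left(-9\right) \left(-2\right) = 18$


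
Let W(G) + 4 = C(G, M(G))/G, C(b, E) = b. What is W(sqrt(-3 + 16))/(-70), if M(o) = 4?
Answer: 3/70 ≈ 0.042857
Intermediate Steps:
W(G) = -3 (W(G) = -4 + G/G = -4 + 1 = -3)
W(sqrt(-3 + 16))/(-70) = -3/(-70) = -3*(-1/70) = 3/70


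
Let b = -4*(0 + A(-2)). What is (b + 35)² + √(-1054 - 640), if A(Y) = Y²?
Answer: 361 + 11*I*√14 ≈ 361.0 + 41.158*I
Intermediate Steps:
b = -16 (b = -4*(0 + (-2)²) = -4*(0 + 4) = -4*4 = -16)
(b + 35)² + √(-1054 - 640) = (-16 + 35)² + √(-1054 - 640) = 19² + √(-1694) = 361 + 11*I*√14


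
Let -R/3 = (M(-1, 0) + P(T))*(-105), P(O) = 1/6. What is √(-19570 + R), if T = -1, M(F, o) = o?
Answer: I*√78070/2 ≈ 139.71*I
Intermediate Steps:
P(O) = ⅙
R = 105/2 (R = -3*(0 + ⅙)*(-105) = -(-105)/2 = -3*(-35/2) = 105/2 ≈ 52.500)
√(-19570 + R) = √(-19570 + 105/2) = √(-39035/2) = I*√78070/2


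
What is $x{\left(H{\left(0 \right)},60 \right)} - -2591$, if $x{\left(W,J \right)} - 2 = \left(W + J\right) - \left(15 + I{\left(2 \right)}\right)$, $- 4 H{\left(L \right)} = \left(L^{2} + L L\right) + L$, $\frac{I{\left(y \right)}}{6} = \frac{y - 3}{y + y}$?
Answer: $\frac{5279}{2} \approx 2639.5$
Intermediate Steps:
$I{\left(y \right)} = \frac{3 \left(-3 + y\right)}{y}$ ($I{\left(y \right)} = 6 \frac{y - 3}{y + y} = 6 \frac{-3 + y}{2 y} = \frac{3 \left(-3 + y\right)}{y}$)
$H{\left(L \right)} = - \frac{L^{2}}{2} - \frac{L}{4}$ ($H{\left(L \right)} = - \frac{\left(L^{2} + L L\right) + L}{4} = - \frac{\left(L^{2} + L^{2}\right) + L}{4} = - \frac{2 L^{2} + L}{4} = - \frac{L + 2 L^{2}}{4} = - \frac{L^{2}}{2} - \frac{L}{4}$)
$x{\left(W,J \right)} = - \frac{23}{2} + J + W$ ($x{\left(W,J \right)} = 2 - \left(18 - \frac{9}{2} - J - W\right) = 2 - \left(\frac{27}{2} - J - W\right) = 2 + \left(- \frac{27}{2} + J + W\right) = - \frac{23}{2} + J + W$)
$x{\left(H{\left(0 \right)},60 \right)} - -2591 = \left(- \frac{23}{2} + 60 - 0 \left(1 + 2 \cdot 0\right)\right) - -2591 = \left(- \frac{23}{2} + 60 - 0 \left(1 + 0\right)\right) + 2591 = \left(- \frac{23}{2} + 60 - 0 \cdot 1\right) + 2591 = \left(- \frac{23}{2} + 60 + 0\right) + 2591 = \frac{97}{2} + 2591 = \frac{5279}{2}$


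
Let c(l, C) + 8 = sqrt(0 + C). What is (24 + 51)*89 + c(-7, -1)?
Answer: 6667 + I ≈ 6667.0 + 1.0*I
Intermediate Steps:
c(l, C) = -8 + sqrt(C) (c(l, C) = -8 + sqrt(0 + C) = -8 + sqrt(C))
(24 + 51)*89 + c(-7, -1) = (24 + 51)*89 + (-8 + sqrt(-1)) = 75*89 + (-8 + I) = 6675 + (-8 + I) = 6667 + I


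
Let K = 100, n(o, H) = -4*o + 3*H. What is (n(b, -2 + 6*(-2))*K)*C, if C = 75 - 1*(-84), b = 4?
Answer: -922200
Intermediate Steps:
C = 159 (C = 75 + 84 = 159)
(n(b, -2 + 6*(-2))*K)*C = ((-4*4 + 3*(-2 + 6*(-2)))*100)*159 = ((-16 + 3*(-2 - 12))*100)*159 = ((-16 + 3*(-14))*100)*159 = ((-16 - 42)*100)*159 = -58*100*159 = -5800*159 = -922200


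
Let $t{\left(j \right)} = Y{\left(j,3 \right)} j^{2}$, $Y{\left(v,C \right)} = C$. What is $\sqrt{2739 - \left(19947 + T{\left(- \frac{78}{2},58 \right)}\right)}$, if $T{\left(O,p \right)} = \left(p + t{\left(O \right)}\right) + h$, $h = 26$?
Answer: $i \sqrt{21855} \approx 147.83 i$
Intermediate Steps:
$t{\left(j \right)} = 3 j^{2}$
$T{\left(O,p \right)} = 26 + p + 3 O^{2}$ ($T{\left(O,p \right)} = \left(p + 3 O^{2}\right) + 26 = 26 + p + 3 O^{2}$)
$\sqrt{2739 - \left(19947 + T{\left(- \frac{78}{2},58 \right)}\right)} = \sqrt{2739 - \left(20031 + 4563\right)} = \sqrt{2739 - 24594} = \sqrt{-21855} = i \sqrt{21855}$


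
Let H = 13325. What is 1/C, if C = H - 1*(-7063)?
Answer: 1/20388 ≈ 4.9048e-5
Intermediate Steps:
C = 20388 (C = 13325 - 1*(-7063) = 13325 + 7063 = 20388)
1/C = 1/20388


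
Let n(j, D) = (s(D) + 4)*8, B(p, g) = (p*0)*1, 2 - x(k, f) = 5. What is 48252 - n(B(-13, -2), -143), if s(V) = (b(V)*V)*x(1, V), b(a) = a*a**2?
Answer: 10035926644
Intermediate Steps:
b(a) = a**3
x(k, f) = -3 (x(k, f) = 2 - 1*5 = 2 - 5 = -3)
B(p, g) = 0 (B(p, g) = 0*1 = 0)
s(V) = -3*V**4 (s(V) = (V**3*V)*(-3) = V**4*(-3) = -3*V**4)
n(j, D) = 32 - 24*D**4 (n(j, D) = (-3*D**4 + 4)*8 = (4 - 3*D**4)*8 = 32 - 24*D**4)
48252 - n(B(-13, -2), -143) = 48252 - (32 - 24*(-143)**4) = 48252 - (32 - 24*418161601) = 48252 - (32 - 10035878424) = 48252 - 1*(-10035878392) = 48252 + 10035878392 = 10035926644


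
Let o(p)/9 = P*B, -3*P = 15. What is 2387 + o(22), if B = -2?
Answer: 2477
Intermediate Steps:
P = -5 (P = -⅓*15 = -5)
o(p) = 90 (o(p) = 9*(-5*(-2)) = 9*10 = 90)
2387 + o(22) = 2387 + 90 = 2477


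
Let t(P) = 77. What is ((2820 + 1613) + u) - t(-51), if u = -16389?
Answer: -12033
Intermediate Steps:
((2820 + 1613) + u) - t(-51) = ((2820 + 1613) - 16389) - 1*77 = (4433 - 16389) - 77 = -11956 - 77 = -12033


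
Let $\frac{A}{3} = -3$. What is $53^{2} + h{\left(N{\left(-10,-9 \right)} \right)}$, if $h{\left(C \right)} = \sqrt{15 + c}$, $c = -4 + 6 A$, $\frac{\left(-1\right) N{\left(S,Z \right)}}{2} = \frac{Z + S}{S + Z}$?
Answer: $2809 + i \sqrt{43} \approx 2809.0 + 6.5574 i$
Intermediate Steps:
$A = -9$ ($A = 3 \left(-3\right) = -9$)
$N{\left(S,Z \right)} = -2$ ($N{\left(S,Z \right)} = - 2 \frac{Z + S}{S + Z} = - 2 \frac{S + Z}{S + Z} = \left(-2\right) 1 = -2$)
$c = -58$ ($c = -4 + 6 \left(-9\right) = -4 - 54 = -58$)
$h{\left(C \right)} = i \sqrt{43}$ ($h{\left(C \right)} = \sqrt{15 - 58} = \sqrt{-43} = i \sqrt{43}$)
$53^{2} + h{\left(N{\left(-10,-9 \right)} \right)} = 53^{2} + i \sqrt{43} = 2809 + i \sqrt{43}$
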